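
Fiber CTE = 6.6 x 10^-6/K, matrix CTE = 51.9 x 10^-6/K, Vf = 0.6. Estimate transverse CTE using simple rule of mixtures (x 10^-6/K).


alpha_2 = alpha_f*Vf + alpha_m*(1-Vf) = 6.6*0.6 + 51.9*0.4 = 24.7 x 10^-6/K

24.7 x 10^-6/K


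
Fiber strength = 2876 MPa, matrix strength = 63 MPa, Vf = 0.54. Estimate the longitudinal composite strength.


sigma_1 = sigma_f*Vf + sigma_m*(1-Vf) = 2876*0.54 + 63*0.46 = 1582.0 MPa

1582.0 MPa


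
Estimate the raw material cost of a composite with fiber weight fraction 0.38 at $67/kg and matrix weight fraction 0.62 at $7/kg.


Cost = cost_f*Wf + cost_m*Wm = 67*0.38 + 7*0.62 = $29.8/kg

$29.8/kg


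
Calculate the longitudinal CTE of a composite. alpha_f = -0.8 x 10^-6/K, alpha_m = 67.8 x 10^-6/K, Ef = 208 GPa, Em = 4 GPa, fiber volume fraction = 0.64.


E1 = Ef*Vf + Em*(1-Vf) = 134.56
alpha_1 = (alpha_f*Ef*Vf + alpha_m*Em*(1-Vf))/E1 = -0.07 x 10^-6/K

-0.07 x 10^-6/K


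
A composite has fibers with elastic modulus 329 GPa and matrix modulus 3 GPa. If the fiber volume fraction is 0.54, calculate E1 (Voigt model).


E1 = Ef*Vf + Em*(1-Vf) = 329*0.54 + 3*0.46 = 179.04 GPa

179.04 GPa


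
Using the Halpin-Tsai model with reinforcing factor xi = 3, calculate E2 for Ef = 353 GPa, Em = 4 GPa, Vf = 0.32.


eta = (Ef/Em - 1)/(Ef/Em + xi) = (88.25 - 1)/(88.25 + 3) = 0.9562
E2 = Em*(1+xi*eta*Vf)/(1-eta*Vf) = 11.05 GPa

11.05 GPa


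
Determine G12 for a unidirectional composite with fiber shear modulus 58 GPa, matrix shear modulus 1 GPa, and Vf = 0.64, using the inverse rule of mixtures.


1/G12 = Vf/Gf + (1-Vf)/Gm = 0.64/58 + 0.36/1
G12 = 2.7 GPa

2.7 GPa


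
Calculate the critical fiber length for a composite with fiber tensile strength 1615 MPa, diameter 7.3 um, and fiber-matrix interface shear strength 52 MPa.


Lc = sigma_f * d / (2 * tau_i) = 1615 * 7.3 / (2 * 52) = 113.4 um

113.4 um


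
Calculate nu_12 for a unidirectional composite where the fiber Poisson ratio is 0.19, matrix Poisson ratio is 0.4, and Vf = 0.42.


nu_12 = nu_f*Vf + nu_m*(1-Vf) = 0.19*0.42 + 0.4*0.58 = 0.3118

0.3118


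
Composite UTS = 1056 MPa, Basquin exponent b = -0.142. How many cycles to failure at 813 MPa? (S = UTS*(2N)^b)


N = 0.5 * (S/UTS)^(1/b) = 0.5 * (813/1056)^(1/-0.142) = 3.1534 cycles

3.1534 cycles


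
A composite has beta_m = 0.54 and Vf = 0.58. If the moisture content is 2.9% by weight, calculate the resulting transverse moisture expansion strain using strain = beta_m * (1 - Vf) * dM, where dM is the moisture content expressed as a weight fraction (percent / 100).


dM = 2.9/100 = 0.029
strain = beta_m * (1-Vf) * dM = 0.54 * 0.42 * 0.029 = 0.0065772

0.0065772


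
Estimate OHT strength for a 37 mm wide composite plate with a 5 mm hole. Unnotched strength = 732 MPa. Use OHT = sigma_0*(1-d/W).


OHT = sigma_0*(1-d/W) = 732*(1-5/37) = 633.1 MPa

633.1 MPa


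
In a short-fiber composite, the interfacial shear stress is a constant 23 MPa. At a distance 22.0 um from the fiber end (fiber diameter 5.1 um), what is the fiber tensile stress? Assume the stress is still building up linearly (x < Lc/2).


Force balance: sigma_f * (pi*d^2/4) = tau * (pi*d) * x  ->  sigma_f = 4 * tau * x / d
sigma_f = 4 * 23 * 22.0 / 5.1 = 396.9 MPa

396.9 MPa


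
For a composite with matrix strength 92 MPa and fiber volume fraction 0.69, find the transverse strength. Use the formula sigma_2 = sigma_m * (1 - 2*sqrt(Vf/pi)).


factor = 1 - 2*sqrt(0.69/pi) = 0.0627
sigma_2 = 92 * 0.0627 = 5.77 MPa

5.77 MPa


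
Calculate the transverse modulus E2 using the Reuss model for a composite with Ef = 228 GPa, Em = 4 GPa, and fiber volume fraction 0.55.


1/E2 = Vf/Ef + (1-Vf)/Em = 0.55/228 + 0.45/4
E2 = 8.7 GPa

8.7 GPa


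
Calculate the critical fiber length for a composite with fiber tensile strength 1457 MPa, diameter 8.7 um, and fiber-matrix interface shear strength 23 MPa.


Lc = sigma_f * d / (2 * tau_i) = 1457 * 8.7 / (2 * 23) = 275.6 um

275.6 um


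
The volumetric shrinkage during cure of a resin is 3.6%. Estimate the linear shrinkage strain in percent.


Linear shrinkage ≈ vol_shrink/3 = 3.6/3 = 1.2%

1.2%


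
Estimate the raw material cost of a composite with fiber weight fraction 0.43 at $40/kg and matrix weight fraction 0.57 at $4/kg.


Cost = cost_f*Wf + cost_m*Wm = 40*0.43 + 4*0.57 = $19.48/kg

$19.48/kg


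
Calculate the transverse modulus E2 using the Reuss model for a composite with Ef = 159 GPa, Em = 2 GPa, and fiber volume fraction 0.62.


1/E2 = Vf/Ef + (1-Vf)/Em = 0.62/159 + 0.38/2
E2 = 5.16 GPa

5.16 GPa


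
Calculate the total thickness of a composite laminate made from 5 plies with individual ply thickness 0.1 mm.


h = n * t_ply = 5 * 0.1 = 0.5 mm

0.5 mm


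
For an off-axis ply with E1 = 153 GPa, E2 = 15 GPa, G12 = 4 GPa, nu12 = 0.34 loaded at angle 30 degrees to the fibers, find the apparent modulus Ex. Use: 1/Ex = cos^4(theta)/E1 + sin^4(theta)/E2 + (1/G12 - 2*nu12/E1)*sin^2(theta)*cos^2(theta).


cos^4(30) = 0.5625, sin^4(30) = 0.0625, sin^2(30)*cos^2(30) = 0.1875
1/G12 - 2*nu12/E1 = 1/4 - 2*0.34/153 = 0.245556 GPa^-1
1/Ex = 0.5625/153 + 0.0625/15 + 0.245556*0.1875 = 0.0538848 GPa^-1
Ex = 18.56 GPa

18.56 GPa


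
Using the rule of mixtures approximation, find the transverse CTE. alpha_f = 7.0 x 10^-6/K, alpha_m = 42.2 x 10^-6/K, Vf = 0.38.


alpha_2 = alpha_f*Vf + alpha_m*(1-Vf) = 7.0*0.38 + 42.2*0.62 = 28.8 x 10^-6/K

28.8 x 10^-6/K


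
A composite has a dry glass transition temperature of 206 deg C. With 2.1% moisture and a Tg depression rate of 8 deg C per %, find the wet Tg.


Tg_wet = Tg_dry - k*moisture = 206 - 8*2.1 = 189.2 deg C

189.2 deg C


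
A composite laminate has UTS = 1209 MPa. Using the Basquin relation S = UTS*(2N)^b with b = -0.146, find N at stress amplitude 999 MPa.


N = 0.5 * (S/UTS)^(1/b) = 0.5 * (999/1209)^(1/-0.146) = 1.8472 cycles

1.8472 cycles


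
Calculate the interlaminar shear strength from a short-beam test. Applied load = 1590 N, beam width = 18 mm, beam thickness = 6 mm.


ILSS = 3F/(4bh) = 3*1590/(4*18*6) = 11.04 MPa

11.04 MPa


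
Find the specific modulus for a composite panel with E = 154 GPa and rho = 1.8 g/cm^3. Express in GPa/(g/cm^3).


Specific stiffness = E/rho = 154/1.8 = 85.6 GPa/(g/cm^3)

85.6 GPa/(g/cm^3)


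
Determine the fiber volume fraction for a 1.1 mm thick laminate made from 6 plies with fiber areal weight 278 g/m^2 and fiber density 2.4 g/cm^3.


Vf = n * FAW / (rho_f * h * 1000) = 6 * 278 / (2.4 * 1.1 * 1000) = 0.6318

0.6318


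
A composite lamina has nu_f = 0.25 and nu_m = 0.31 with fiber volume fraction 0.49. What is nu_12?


nu_12 = nu_f*Vf + nu_m*(1-Vf) = 0.25*0.49 + 0.31*0.51 = 0.2806

0.2806


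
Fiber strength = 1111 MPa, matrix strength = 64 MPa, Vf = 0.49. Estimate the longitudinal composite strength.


sigma_1 = sigma_f*Vf + sigma_m*(1-Vf) = 1111*0.49 + 64*0.51 = 577.0 MPa

577.0 MPa


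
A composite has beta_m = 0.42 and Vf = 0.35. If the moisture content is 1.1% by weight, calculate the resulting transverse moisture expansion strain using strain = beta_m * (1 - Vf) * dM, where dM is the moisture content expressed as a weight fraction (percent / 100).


dM = 1.1/100 = 0.011
strain = beta_m * (1-Vf) * dM = 0.42 * 0.65 * 0.011 = 0.003003

0.003003


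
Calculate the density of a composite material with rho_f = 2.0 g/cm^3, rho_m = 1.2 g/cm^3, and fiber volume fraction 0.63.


rho_c = rho_f*Vf + rho_m*(1-Vf) = 2.0*0.63 + 1.2*0.37 = 1.704 g/cm^3

1.704 g/cm^3


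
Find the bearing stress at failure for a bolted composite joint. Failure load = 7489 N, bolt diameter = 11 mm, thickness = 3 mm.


sigma_br = F/(d*h) = 7489/(11*3) = 226.9 MPa

226.9 MPa


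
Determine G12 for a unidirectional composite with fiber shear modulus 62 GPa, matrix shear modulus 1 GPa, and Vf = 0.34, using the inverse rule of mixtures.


1/G12 = Vf/Gf + (1-Vf)/Gm = 0.34/62 + 0.66/1
G12 = 1.5 GPa

1.5 GPa


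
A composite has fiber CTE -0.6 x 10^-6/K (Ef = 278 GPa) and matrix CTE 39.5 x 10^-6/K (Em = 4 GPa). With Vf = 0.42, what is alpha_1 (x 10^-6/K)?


E1 = Ef*Vf + Em*(1-Vf) = 119.08
alpha_1 = (alpha_f*Ef*Vf + alpha_m*Em*(1-Vf))/E1 = 0.18 x 10^-6/K

0.18 x 10^-6/K


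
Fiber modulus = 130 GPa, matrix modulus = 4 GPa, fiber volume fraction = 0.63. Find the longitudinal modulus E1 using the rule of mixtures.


E1 = Ef*Vf + Em*(1-Vf) = 130*0.63 + 4*0.37 = 83.38 GPa

83.38 GPa


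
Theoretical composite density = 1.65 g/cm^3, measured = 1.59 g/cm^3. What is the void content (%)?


Void% = (rho_theo - rho_actual)/rho_theo * 100 = (1.65 - 1.59)/1.65 * 100 = 3.64%

3.64%


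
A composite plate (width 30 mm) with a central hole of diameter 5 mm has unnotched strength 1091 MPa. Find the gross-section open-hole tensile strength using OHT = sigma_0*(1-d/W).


OHT = sigma_0*(1-d/W) = 1091*(1-5/30) = 909.2 MPa

909.2 MPa


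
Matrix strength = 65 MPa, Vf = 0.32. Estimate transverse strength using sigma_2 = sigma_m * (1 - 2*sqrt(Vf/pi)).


factor = 1 - 2*sqrt(0.32/pi) = 0.3617
sigma_2 = 65 * 0.3617 = 23.51 MPa

23.51 MPa


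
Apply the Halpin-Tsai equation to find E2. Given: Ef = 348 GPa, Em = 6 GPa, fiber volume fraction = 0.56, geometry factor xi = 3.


eta = (Ef/Em - 1)/(Ef/Em + xi) = (58.0 - 1)/(58.0 + 3) = 0.9344
E2 = Em*(1+xi*eta*Vf)/(1-eta*Vf) = 32.34 GPa

32.34 GPa


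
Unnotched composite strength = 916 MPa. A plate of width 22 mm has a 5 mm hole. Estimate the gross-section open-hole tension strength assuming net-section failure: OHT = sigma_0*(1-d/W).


OHT = sigma_0*(1-d/W) = 916*(1-5/22) = 707.8 MPa

707.8 MPa


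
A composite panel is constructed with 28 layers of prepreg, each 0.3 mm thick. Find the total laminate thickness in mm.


h = n * t_ply = 28 * 0.3 = 8.4 mm

8.4 mm


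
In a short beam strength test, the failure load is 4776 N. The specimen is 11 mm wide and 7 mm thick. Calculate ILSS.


ILSS = 3F/(4bh) = 3*4776/(4*11*7) = 46.52 MPa

46.52 MPa


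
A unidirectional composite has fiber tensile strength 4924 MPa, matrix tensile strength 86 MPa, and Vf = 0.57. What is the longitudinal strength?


sigma_1 = sigma_f*Vf + sigma_m*(1-Vf) = 4924*0.57 + 86*0.43 = 2843.7 MPa

2843.7 MPa


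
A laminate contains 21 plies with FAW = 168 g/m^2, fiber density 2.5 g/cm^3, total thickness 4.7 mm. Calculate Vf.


Vf = n * FAW / (rho_f * h * 1000) = 21 * 168 / (2.5 * 4.7 * 1000) = 0.3003

0.3003


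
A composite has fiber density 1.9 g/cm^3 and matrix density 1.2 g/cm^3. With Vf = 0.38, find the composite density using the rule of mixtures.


rho_c = rho_f*Vf + rho_m*(1-Vf) = 1.9*0.38 + 1.2*0.62 = 1.466 g/cm^3

1.466 g/cm^3


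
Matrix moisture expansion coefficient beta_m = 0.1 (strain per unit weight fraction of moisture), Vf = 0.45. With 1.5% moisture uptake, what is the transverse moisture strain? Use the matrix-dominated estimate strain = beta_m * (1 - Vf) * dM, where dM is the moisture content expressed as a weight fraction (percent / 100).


dM = 1.5/100 = 0.015
strain = beta_m * (1-Vf) * dM = 0.1 * 0.55 * 0.015 = 0.000825

0.000825


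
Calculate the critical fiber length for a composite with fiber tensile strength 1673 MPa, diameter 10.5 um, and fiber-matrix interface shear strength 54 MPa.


Lc = sigma_f * d / (2 * tau_i) = 1673 * 10.5 / (2 * 54) = 162.7 um

162.7 um


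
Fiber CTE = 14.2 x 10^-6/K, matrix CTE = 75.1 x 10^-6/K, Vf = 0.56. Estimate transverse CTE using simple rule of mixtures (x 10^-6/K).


alpha_2 = alpha_f*Vf + alpha_m*(1-Vf) = 14.2*0.56 + 75.1*0.44 = 41.0 x 10^-6/K

41.0 x 10^-6/K


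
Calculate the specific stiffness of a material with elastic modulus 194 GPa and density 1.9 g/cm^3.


Specific stiffness = E/rho = 194/1.9 = 102.1 GPa/(g/cm^3)

102.1 GPa/(g/cm^3)


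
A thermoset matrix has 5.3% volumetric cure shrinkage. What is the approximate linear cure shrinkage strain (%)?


Linear shrinkage ≈ vol_shrink/3 = 5.3/3 = 1.767%

1.767%


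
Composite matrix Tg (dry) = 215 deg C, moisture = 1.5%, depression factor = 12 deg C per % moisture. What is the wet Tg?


Tg_wet = Tg_dry - k*moisture = 215 - 12*1.5 = 197.0 deg C

197.0 deg C


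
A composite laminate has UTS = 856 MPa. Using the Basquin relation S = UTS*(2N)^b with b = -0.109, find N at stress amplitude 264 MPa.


N = 0.5 * (S/UTS)^(1/b) = 0.5 * (264/856)^(1/-0.109) = 24313.5990 cycles

24313.5990 cycles


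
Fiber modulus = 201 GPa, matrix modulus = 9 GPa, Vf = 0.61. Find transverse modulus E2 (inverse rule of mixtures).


1/E2 = Vf/Ef + (1-Vf)/Em = 0.61/201 + 0.39/9
E2 = 21.57 GPa

21.57 GPa


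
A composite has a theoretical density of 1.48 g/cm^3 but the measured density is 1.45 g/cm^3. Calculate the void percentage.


Void% = (rho_theo - rho_actual)/rho_theo * 100 = (1.48 - 1.45)/1.48 * 100 = 2.03%

2.03%


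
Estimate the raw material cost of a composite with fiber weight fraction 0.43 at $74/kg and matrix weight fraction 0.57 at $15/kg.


Cost = cost_f*Wf + cost_m*Wm = 74*0.43 + 15*0.57 = $40.37/kg

$40.37/kg


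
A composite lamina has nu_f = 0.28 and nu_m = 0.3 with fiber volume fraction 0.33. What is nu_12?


nu_12 = nu_f*Vf + nu_m*(1-Vf) = 0.28*0.33 + 0.3*0.67 = 0.2934

0.2934


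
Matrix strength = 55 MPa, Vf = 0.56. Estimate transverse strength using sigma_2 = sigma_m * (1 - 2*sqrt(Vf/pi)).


factor = 1 - 2*sqrt(0.56/pi) = 0.1556
sigma_2 = 55 * 0.1556 = 8.56 MPa

8.56 MPa


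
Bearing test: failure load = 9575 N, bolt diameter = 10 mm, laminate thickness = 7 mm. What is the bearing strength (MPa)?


sigma_br = F/(d*h) = 9575/(10*7) = 136.8 MPa

136.8 MPa


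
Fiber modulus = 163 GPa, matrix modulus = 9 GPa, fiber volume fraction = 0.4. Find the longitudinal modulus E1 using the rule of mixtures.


E1 = Ef*Vf + Em*(1-Vf) = 163*0.4 + 9*0.6 = 70.6 GPa

70.6 GPa


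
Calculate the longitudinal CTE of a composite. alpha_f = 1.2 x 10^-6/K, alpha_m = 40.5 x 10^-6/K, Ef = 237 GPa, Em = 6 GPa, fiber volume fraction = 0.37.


E1 = Ef*Vf + Em*(1-Vf) = 91.47
alpha_1 = (alpha_f*Ef*Vf + alpha_m*Em*(1-Vf))/E1 = 2.82 x 10^-6/K

2.82 x 10^-6/K


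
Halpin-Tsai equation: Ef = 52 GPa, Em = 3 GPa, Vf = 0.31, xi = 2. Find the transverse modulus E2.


eta = (Ef/Em - 1)/(Ef/Em + xi) = (17.3333 - 1)/(17.3333 + 2) = 0.8448
E2 = Em*(1+xi*eta*Vf)/(1-eta*Vf) = 6.19 GPa

6.19 GPa


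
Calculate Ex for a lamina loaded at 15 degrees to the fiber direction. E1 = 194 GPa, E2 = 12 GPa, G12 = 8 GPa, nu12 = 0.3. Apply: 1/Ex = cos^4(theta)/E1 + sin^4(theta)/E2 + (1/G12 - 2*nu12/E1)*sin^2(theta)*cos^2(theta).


cos^4(15) = 0.870513, sin^4(15) = 0.004487, sin^2(15)*cos^2(15) = 0.0625
1/G12 - 2*nu12/E1 = 1/8 - 2*0.3/194 = 0.121907 GPa^-1
1/Ex = 0.870513/194 + 0.004487/12 + 0.121907*0.0625 = 0.0124803 GPa^-1
Ex = 80.13 GPa

80.13 GPa


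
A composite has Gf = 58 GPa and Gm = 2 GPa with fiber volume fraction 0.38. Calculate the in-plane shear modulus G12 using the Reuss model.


1/G12 = Vf/Gf + (1-Vf)/Gm = 0.38/58 + 0.62/2
G12 = 3.16 GPa

3.16 GPa


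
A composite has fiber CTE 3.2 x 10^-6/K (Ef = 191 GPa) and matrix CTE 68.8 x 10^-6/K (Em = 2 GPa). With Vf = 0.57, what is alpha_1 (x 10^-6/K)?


E1 = Ef*Vf + Em*(1-Vf) = 109.73
alpha_1 = (alpha_f*Ef*Vf + alpha_m*Em*(1-Vf))/E1 = 3.71 x 10^-6/K

3.71 x 10^-6/K


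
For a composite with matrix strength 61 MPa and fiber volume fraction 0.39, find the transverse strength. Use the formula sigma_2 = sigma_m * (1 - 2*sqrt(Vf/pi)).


factor = 1 - 2*sqrt(0.39/pi) = 0.2953
sigma_2 = 61 * 0.2953 = 18.01 MPa

18.01 MPa


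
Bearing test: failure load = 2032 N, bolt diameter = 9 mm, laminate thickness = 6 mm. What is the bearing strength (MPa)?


sigma_br = F/(d*h) = 2032/(9*6) = 37.6 MPa

37.6 MPa


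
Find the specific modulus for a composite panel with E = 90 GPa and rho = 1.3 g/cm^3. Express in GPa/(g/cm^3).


Specific stiffness = E/rho = 90/1.3 = 69.2 GPa/(g/cm^3)

69.2 GPa/(g/cm^3)


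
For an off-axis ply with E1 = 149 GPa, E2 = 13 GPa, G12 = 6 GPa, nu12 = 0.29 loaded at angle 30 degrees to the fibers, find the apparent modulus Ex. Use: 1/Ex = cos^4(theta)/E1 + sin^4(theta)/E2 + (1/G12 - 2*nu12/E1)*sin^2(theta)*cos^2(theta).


cos^4(30) = 0.5625, sin^4(30) = 0.0625, sin^2(30)*cos^2(30) = 0.1875
1/G12 - 2*nu12/E1 = 1/6 - 2*0.29/149 = 0.162774 GPa^-1
1/Ex = 0.5625/149 + 0.0625/13 + 0.162774*0.1875 = 0.039103 GPa^-1
Ex = 25.57 GPa

25.57 GPa


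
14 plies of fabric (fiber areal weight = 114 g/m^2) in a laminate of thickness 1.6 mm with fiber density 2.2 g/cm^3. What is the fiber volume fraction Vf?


Vf = n * FAW / (rho_f * h * 1000) = 14 * 114 / (2.2 * 1.6 * 1000) = 0.4534

0.4534


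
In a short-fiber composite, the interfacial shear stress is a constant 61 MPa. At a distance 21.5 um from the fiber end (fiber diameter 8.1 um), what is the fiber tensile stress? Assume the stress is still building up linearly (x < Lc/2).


Force balance: sigma_f * (pi*d^2/4) = tau * (pi*d) * x  ->  sigma_f = 4 * tau * x / d
sigma_f = 4 * 61 * 21.5 / 8.1 = 647.7 MPa

647.7 MPa


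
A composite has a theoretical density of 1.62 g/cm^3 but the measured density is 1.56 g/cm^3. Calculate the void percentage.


Void% = (rho_theo - rho_actual)/rho_theo * 100 = (1.62 - 1.56)/1.62 * 100 = 3.7%

3.7%


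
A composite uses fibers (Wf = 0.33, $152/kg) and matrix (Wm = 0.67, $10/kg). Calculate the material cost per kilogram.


Cost = cost_f*Wf + cost_m*Wm = 152*0.33 + 10*0.67 = $56.86/kg

$56.86/kg


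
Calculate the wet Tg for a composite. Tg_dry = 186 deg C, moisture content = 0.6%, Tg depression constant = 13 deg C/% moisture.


Tg_wet = Tg_dry - k*moisture = 186 - 13*0.6 = 178.2 deg C

178.2 deg C


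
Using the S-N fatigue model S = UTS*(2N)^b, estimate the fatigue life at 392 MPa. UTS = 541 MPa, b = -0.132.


N = 0.5 * (S/UTS)^(1/b) = 0.5 * (392/541)^(1/-0.132) = 5.7399 cycles

5.7399 cycles


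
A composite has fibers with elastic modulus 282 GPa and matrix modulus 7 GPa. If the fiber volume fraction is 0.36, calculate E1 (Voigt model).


E1 = Ef*Vf + Em*(1-Vf) = 282*0.36 + 7*0.64 = 106.0 GPa

106.0 GPa


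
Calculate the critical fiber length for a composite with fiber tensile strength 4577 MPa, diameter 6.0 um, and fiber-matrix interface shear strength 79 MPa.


Lc = sigma_f * d / (2 * tau_i) = 4577 * 6.0 / (2 * 79) = 173.8 um

173.8 um


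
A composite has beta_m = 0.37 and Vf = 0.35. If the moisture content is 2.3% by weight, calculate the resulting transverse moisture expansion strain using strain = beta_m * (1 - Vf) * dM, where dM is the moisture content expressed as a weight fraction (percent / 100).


dM = 2.3/100 = 0.023
strain = beta_m * (1-Vf) * dM = 0.37 * 0.65 * 0.023 = 0.0055315

0.0055315


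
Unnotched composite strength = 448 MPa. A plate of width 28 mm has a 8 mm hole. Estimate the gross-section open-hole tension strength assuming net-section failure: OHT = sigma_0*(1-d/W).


OHT = sigma_0*(1-d/W) = 448*(1-8/28) = 320.0 MPa

320.0 MPa


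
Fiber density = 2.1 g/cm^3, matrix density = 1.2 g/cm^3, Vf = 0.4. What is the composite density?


rho_c = rho_f*Vf + rho_m*(1-Vf) = 2.1*0.4 + 1.2*0.6 = 1.56 g/cm^3

1.56 g/cm^3


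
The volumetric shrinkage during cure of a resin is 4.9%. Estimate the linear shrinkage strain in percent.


Linear shrinkage ≈ vol_shrink/3 = 4.9/3 = 1.633%

1.633%


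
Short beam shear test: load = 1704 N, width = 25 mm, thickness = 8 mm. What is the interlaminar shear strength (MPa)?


ILSS = 3F/(4bh) = 3*1704/(4*25*8) = 6.39 MPa

6.39 MPa


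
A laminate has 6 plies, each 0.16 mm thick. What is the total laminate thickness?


h = n * t_ply = 6 * 0.16 = 0.96 mm

0.96 mm


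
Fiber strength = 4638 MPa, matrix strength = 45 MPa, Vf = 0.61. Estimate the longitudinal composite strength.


sigma_1 = sigma_f*Vf + sigma_m*(1-Vf) = 4638*0.61 + 45*0.39 = 2846.7 MPa

2846.7 MPa


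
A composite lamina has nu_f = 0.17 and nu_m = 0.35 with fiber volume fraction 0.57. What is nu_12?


nu_12 = nu_f*Vf + nu_m*(1-Vf) = 0.17*0.57 + 0.35*0.43 = 0.2474

0.2474


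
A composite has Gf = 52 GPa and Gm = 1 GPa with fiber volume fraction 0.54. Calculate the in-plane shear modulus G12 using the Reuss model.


1/G12 = Vf/Gf + (1-Vf)/Gm = 0.54/52 + 0.46/1
G12 = 2.13 GPa

2.13 GPa


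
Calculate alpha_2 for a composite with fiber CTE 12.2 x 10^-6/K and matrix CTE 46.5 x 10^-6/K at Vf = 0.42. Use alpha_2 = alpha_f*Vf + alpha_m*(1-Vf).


alpha_2 = alpha_f*Vf + alpha_m*(1-Vf) = 12.2*0.42 + 46.5*0.58 = 32.1 x 10^-6/K

32.1 x 10^-6/K


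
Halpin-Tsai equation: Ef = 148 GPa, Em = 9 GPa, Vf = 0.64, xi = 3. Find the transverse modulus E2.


eta = (Ef/Em - 1)/(Ef/Em + xi) = (16.4444 - 1)/(16.4444 + 3) = 0.7943
E2 = Em*(1+xi*eta*Vf)/(1-eta*Vf) = 46.22 GPa

46.22 GPa


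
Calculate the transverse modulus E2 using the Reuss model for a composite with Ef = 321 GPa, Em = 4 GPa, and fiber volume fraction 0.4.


1/E2 = Vf/Ef + (1-Vf)/Em = 0.4/321 + 0.6/4
E2 = 6.61 GPa

6.61 GPa


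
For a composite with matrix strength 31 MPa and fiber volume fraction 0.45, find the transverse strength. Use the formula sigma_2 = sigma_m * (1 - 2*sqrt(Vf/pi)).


factor = 1 - 2*sqrt(0.45/pi) = 0.2431
sigma_2 = 31 * 0.2431 = 7.53 MPa

7.53 MPa


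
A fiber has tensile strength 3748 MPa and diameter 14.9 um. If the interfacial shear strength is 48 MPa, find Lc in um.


Lc = sigma_f * d / (2 * tau_i) = 3748 * 14.9 / (2 * 48) = 581.7 um

581.7 um


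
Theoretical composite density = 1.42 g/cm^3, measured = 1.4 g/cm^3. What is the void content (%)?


Void% = (rho_theo - rho_actual)/rho_theo * 100 = (1.42 - 1.4)/1.42 * 100 = 1.41%

1.41%


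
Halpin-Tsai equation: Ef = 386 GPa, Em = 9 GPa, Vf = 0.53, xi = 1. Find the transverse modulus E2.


eta = (Ef/Em - 1)/(Ef/Em + xi) = (42.8889 - 1)/(42.8889 + 1) = 0.9544
E2 = Em*(1+xi*eta*Vf)/(1-eta*Vf) = 27.43 GPa

27.43 GPa


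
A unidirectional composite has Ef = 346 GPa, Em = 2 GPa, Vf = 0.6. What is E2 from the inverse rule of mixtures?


1/E2 = Vf/Ef + (1-Vf)/Em = 0.6/346 + 0.4/2
E2 = 4.96 GPa

4.96 GPa


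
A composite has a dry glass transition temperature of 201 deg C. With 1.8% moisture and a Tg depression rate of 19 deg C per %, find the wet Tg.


Tg_wet = Tg_dry - k*moisture = 201 - 19*1.8 = 166.8 deg C

166.8 deg C


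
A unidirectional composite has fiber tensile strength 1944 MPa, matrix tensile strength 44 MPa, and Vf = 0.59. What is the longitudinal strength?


sigma_1 = sigma_f*Vf + sigma_m*(1-Vf) = 1944*0.59 + 44*0.41 = 1165.0 MPa

1165.0 MPa


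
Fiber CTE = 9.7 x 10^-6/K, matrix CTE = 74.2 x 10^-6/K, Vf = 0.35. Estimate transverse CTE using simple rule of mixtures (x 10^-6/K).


alpha_2 = alpha_f*Vf + alpha_m*(1-Vf) = 9.7*0.35 + 74.2*0.65 = 51.6 x 10^-6/K

51.6 x 10^-6/K


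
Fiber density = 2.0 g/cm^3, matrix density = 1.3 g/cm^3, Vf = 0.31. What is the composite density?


rho_c = rho_f*Vf + rho_m*(1-Vf) = 2.0*0.31 + 1.3*0.69 = 1.517 g/cm^3

1.517 g/cm^3


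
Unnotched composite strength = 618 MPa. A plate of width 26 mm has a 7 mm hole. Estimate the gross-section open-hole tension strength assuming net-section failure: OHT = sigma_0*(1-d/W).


OHT = sigma_0*(1-d/W) = 618*(1-7/26) = 451.6 MPa

451.6 MPa


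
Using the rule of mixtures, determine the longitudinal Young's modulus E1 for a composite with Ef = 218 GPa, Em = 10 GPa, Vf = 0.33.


E1 = Ef*Vf + Em*(1-Vf) = 218*0.33 + 10*0.67 = 78.64 GPa

78.64 GPa


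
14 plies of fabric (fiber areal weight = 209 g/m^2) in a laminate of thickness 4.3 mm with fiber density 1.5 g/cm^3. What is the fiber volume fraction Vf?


Vf = n * FAW / (rho_f * h * 1000) = 14 * 209 / (1.5 * 4.3 * 1000) = 0.4536

0.4536


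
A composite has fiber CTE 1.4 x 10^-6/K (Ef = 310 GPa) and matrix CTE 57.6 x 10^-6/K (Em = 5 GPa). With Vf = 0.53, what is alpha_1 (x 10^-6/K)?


E1 = Ef*Vf + Em*(1-Vf) = 166.65
alpha_1 = (alpha_f*Ef*Vf + alpha_m*Em*(1-Vf))/E1 = 2.19 x 10^-6/K

2.19 x 10^-6/K


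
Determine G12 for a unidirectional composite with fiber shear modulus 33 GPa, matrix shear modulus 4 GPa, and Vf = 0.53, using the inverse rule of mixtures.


1/G12 = Vf/Gf + (1-Vf)/Gm = 0.53/33 + 0.47/4
G12 = 7.49 GPa

7.49 GPa


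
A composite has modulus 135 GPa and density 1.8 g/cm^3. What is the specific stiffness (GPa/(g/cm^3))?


Specific stiffness = E/rho = 135/1.8 = 75.0 GPa/(g/cm^3)

75.0 GPa/(g/cm^3)


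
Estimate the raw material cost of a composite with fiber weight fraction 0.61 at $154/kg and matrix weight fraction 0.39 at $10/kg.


Cost = cost_f*Wf + cost_m*Wm = 154*0.61 + 10*0.39 = $97.84/kg

$97.84/kg


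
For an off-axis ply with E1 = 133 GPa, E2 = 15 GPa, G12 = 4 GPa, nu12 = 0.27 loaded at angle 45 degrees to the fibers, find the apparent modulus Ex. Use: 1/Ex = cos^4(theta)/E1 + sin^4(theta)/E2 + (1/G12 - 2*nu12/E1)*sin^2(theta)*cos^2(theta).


cos^4(45) = 0.25, sin^4(45) = 0.25, sin^2(45)*cos^2(45) = 0.25
1/G12 - 2*nu12/E1 = 1/4 - 2*0.27/133 = 0.24594 GPa^-1
1/Ex = 0.25/133 + 0.25/15 + 0.24594*0.25 = 0.0800313 GPa^-1
Ex = 12.5 GPa

12.5 GPa


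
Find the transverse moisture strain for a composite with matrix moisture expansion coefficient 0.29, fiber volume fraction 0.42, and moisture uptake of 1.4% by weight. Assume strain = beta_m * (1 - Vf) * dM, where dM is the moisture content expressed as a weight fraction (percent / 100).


dM = 1.4/100 = 0.014
strain = beta_m * (1-Vf) * dM = 0.29 * 0.58 * 0.014 = 0.0023548

0.0023548


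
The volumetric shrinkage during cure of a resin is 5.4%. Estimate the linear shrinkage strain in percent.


Linear shrinkage ≈ vol_shrink/3 = 5.4/3 = 1.8%

1.8%


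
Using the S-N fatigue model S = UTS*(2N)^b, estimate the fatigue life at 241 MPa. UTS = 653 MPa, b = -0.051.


N = 0.5 * (S/UTS)^(1/b) = 0.5 * (241/653)^(1/-0.051) = 1.5386e+08 cycles

1.5386e+08 cycles


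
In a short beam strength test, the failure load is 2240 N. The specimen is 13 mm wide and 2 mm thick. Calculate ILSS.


ILSS = 3F/(4bh) = 3*2240/(4*13*2) = 64.62 MPa

64.62 MPa


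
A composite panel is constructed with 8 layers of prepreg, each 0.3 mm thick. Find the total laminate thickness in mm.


h = n * t_ply = 8 * 0.3 = 2.4 mm

2.4 mm


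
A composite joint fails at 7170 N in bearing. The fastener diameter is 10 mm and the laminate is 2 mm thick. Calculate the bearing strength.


sigma_br = F/(d*h) = 7170/(10*2) = 358.5 MPa

358.5 MPa


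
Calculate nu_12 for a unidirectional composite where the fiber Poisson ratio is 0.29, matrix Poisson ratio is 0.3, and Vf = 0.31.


nu_12 = nu_f*Vf + nu_m*(1-Vf) = 0.29*0.31 + 0.3*0.69 = 0.2969

0.2969


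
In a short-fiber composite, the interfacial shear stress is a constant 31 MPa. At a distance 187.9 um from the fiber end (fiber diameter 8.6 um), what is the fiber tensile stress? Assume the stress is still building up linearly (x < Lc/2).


Force balance: sigma_f * (pi*d^2/4) = tau * (pi*d) * x  ->  sigma_f = 4 * tau * x / d
sigma_f = 4 * 31 * 187.9 / 8.6 = 2709.3 MPa

2709.3 MPa


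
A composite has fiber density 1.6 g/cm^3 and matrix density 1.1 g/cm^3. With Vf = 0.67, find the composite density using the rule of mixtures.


rho_c = rho_f*Vf + rho_m*(1-Vf) = 1.6*0.67 + 1.1*0.33 = 1.435 g/cm^3

1.435 g/cm^3


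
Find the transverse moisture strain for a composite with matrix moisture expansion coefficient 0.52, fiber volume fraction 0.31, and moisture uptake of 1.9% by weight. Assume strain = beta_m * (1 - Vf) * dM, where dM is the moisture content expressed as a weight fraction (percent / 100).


dM = 1.9/100 = 0.019
strain = beta_m * (1-Vf) * dM = 0.52 * 0.69 * 0.019 = 0.0068172

0.0068172


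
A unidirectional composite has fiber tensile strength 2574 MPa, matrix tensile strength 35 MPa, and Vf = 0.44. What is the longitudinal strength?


sigma_1 = sigma_f*Vf + sigma_m*(1-Vf) = 2574*0.44 + 35*0.56 = 1152.2 MPa

1152.2 MPa


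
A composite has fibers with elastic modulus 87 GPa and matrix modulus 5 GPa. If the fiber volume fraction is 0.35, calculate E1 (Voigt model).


E1 = Ef*Vf + Em*(1-Vf) = 87*0.35 + 5*0.65 = 33.7 GPa

33.7 GPa


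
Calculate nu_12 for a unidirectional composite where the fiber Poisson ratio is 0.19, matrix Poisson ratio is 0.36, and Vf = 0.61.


nu_12 = nu_f*Vf + nu_m*(1-Vf) = 0.19*0.61 + 0.36*0.39 = 0.2563

0.2563


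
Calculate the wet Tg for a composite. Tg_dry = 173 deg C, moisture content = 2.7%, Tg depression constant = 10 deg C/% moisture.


Tg_wet = Tg_dry - k*moisture = 173 - 10*2.7 = 146.0 deg C

146.0 deg C


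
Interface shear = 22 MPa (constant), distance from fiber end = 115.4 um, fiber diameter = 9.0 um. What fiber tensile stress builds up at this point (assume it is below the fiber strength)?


Force balance: sigma_f * (pi*d^2/4) = tau * (pi*d) * x  ->  sigma_f = 4 * tau * x / d
sigma_f = 4 * 22 * 115.4 / 9.0 = 1128.4 MPa

1128.4 MPa


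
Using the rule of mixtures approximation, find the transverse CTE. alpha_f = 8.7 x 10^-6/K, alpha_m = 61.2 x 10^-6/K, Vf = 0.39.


alpha_2 = alpha_f*Vf + alpha_m*(1-Vf) = 8.7*0.39 + 61.2*0.61 = 40.7 x 10^-6/K

40.7 x 10^-6/K


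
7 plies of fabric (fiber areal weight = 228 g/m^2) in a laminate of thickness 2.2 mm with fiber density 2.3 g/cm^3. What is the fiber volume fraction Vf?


Vf = n * FAW / (rho_f * h * 1000) = 7 * 228 / (2.3 * 2.2 * 1000) = 0.3154

0.3154


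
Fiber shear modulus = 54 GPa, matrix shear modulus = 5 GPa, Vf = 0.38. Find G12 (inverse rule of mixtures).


1/G12 = Vf/Gf + (1-Vf)/Gm = 0.38/54 + 0.62/5
G12 = 7.63 GPa

7.63 GPa


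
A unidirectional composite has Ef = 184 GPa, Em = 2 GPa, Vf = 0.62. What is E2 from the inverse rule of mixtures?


1/E2 = Vf/Ef + (1-Vf)/Em = 0.62/184 + 0.38/2
E2 = 5.17 GPa

5.17 GPa


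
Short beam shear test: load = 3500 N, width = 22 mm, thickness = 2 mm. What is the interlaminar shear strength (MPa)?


ILSS = 3F/(4bh) = 3*3500/(4*22*2) = 59.66 MPa

59.66 MPa


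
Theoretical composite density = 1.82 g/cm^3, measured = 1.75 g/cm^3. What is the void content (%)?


Void% = (rho_theo - rho_actual)/rho_theo * 100 = (1.82 - 1.75)/1.82 * 100 = 3.85%

3.85%


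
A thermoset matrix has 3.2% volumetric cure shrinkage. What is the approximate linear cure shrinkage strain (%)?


Linear shrinkage ≈ vol_shrink/3 = 3.2/3 = 1.067%

1.067%


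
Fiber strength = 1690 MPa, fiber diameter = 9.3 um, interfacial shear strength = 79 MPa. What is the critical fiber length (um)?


Lc = sigma_f * d / (2 * tau_i) = 1690 * 9.3 / (2 * 79) = 99.5 um

99.5 um


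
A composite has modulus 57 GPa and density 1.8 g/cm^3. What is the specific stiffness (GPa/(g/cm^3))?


Specific stiffness = E/rho = 57/1.8 = 31.7 GPa/(g/cm^3)

31.7 GPa/(g/cm^3)


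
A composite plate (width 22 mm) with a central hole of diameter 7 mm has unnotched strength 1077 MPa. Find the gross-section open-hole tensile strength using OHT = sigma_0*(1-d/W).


OHT = sigma_0*(1-d/W) = 1077*(1-7/22) = 734.3 MPa

734.3 MPa


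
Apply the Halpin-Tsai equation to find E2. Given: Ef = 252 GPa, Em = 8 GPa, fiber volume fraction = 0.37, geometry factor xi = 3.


eta = (Ef/Em - 1)/(Ef/Em + xi) = (31.5 - 1)/(31.5 + 3) = 0.8841
E2 = Em*(1+xi*eta*Vf)/(1-eta*Vf) = 23.56 GPa

23.56 GPa


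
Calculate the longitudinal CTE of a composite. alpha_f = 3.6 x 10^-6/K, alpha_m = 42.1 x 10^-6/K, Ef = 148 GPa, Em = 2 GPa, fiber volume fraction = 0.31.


E1 = Ef*Vf + Em*(1-Vf) = 47.26
alpha_1 = (alpha_f*Ef*Vf + alpha_m*Em*(1-Vf))/E1 = 4.72 x 10^-6/K

4.72 x 10^-6/K


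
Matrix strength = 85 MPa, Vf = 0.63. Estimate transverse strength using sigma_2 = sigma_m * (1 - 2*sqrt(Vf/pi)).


factor = 1 - 2*sqrt(0.63/pi) = 0.1044
sigma_2 = 85 * 0.1044 = 8.87 MPa

8.87 MPa


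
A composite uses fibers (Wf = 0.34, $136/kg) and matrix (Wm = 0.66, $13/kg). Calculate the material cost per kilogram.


Cost = cost_f*Wf + cost_m*Wm = 136*0.34 + 13*0.66 = $54.82/kg

$54.82/kg


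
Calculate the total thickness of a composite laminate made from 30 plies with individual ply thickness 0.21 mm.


h = n * t_ply = 30 * 0.21 = 6.3 mm

6.3 mm


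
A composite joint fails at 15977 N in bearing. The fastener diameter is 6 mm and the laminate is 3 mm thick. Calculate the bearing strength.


sigma_br = F/(d*h) = 15977/(6*3) = 887.6 MPa

887.6 MPa


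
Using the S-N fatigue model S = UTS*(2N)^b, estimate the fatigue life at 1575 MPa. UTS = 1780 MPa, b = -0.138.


N = 0.5 * (S/UTS)^(1/b) = 0.5 * (1575/1780)^(1/-0.138) = 1.2135 cycles

1.2135 cycles


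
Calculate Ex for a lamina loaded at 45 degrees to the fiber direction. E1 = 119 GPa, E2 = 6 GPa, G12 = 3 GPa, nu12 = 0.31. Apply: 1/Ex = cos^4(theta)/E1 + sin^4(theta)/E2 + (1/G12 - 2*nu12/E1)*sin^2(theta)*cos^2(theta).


cos^4(45) = 0.25, sin^4(45) = 0.25, sin^2(45)*cos^2(45) = 0.25
1/G12 - 2*nu12/E1 = 1/3 - 2*0.31/119 = 0.328123 GPa^-1
1/Ex = 0.25/119 + 0.25/6 + 0.328123*0.25 = 0.1257983 GPa^-1
Ex = 7.95 GPa

7.95 GPa


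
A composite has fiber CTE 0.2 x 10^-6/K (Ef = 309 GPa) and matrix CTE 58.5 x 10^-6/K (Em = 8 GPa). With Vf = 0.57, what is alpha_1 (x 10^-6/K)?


E1 = Ef*Vf + Em*(1-Vf) = 179.57
alpha_1 = (alpha_f*Ef*Vf + alpha_m*Em*(1-Vf))/E1 = 1.32 x 10^-6/K

1.32 x 10^-6/K


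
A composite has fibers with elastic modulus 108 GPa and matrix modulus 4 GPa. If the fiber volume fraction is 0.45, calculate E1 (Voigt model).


E1 = Ef*Vf + Em*(1-Vf) = 108*0.45 + 4*0.55 = 50.8 GPa

50.8 GPa


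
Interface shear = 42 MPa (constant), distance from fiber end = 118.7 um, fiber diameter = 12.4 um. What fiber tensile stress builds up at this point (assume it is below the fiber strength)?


Force balance: sigma_f * (pi*d^2/4) = tau * (pi*d) * x  ->  sigma_f = 4 * tau * x / d
sigma_f = 4 * 42 * 118.7 / 12.4 = 1608.2 MPa

1608.2 MPa


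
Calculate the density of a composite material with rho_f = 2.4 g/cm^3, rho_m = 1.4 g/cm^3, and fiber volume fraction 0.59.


rho_c = rho_f*Vf + rho_m*(1-Vf) = 2.4*0.59 + 1.4*0.41 = 1.99 g/cm^3

1.99 g/cm^3


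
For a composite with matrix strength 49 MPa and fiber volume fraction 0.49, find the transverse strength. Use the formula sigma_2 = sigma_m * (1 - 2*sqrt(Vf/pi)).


factor = 1 - 2*sqrt(0.49/pi) = 0.2101
sigma_2 = 49 * 0.2101 = 10.3 MPa

10.3 MPa


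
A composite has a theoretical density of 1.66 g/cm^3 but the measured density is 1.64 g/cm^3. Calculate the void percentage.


Void% = (rho_theo - rho_actual)/rho_theo * 100 = (1.66 - 1.64)/1.66 * 100 = 1.2%

1.2%


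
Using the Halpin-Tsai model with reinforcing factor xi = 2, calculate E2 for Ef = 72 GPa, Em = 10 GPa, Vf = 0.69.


eta = (Ef/Em - 1)/(Ef/Em + xi) = (7.2 - 1)/(7.2 + 2) = 0.6739
E2 = Em*(1+xi*eta*Vf)/(1-eta*Vf) = 36.07 GPa

36.07 GPa


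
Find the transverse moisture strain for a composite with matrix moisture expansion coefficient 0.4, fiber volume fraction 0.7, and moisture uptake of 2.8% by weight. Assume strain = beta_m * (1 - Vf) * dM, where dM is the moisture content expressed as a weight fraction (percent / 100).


dM = 2.8/100 = 0.028
strain = beta_m * (1-Vf) * dM = 0.4 * 0.3 * 0.028 = 0.00336

0.00336


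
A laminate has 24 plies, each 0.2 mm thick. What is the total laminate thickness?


h = n * t_ply = 24 * 0.2 = 4.8 mm

4.8 mm


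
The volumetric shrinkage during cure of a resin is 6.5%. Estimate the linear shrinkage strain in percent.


Linear shrinkage ≈ vol_shrink/3 = 6.5/3 = 2.167%

2.167%


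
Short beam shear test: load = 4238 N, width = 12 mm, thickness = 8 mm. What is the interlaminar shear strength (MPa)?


ILSS = 3F/(4bh) = 3*4238/(4*12*8) = 33.11 MPa

33.11 MPa


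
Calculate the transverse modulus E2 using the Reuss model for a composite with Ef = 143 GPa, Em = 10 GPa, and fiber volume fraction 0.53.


1/E2 = Vf/Ef + (1-Vf)/Em = 0.53/143 + 0.47/10
E2 = 19.72 GPa

19.72 GPa


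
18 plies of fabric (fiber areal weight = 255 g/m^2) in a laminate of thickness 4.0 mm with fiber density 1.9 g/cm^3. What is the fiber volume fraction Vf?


Vf = n * FAW / (rho_f * h * 1000) = 18 * 255 / (1.9 * 4.0 * 1000) = 0.6039

0.6039


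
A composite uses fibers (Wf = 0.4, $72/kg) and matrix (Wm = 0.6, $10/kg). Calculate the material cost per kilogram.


Cost = cost_f*Wf + cost_m*Wm = 72*0.4 + 10*0.6 = $34.8/kg

$34.8/kg


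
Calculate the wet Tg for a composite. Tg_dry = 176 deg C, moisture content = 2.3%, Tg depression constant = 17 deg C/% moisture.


Tg_wet = Tg_dry - k*moisture = 176 - 17*2.3 = 136.9 deg C

136.9 deg C


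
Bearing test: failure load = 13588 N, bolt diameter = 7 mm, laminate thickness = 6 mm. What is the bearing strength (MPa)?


sigma_br = F/(d*h) = 13588/(7*6) = 323.5 MPa

323.5 MPa


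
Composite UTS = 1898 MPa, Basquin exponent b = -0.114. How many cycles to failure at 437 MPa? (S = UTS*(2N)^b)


N = 0.5 * (S/UTS)^(1/b) = 0.5 * (437/1898)^(1/-0.114) = 196714.5201 cycles

196714.5201 cycles


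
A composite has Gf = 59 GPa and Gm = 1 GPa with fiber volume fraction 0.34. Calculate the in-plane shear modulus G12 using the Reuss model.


1/G12 = Vf/Gf + (1-Vf)/Gm = 0.34/59 + 0.66/1
G12 = 1.5 GPa

1.5 GPa


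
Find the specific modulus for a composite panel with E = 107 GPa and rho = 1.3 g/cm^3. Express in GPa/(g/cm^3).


Specific stiffness = E/rho = 107/1.3 = 82.3 GPa/(g/cm^3)

82.3 GPa/(g/cm^3)


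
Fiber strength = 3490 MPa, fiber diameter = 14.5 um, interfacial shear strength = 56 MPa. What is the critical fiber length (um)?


Lc = sigma_f * d / (2 * tau_i) = 3490 * 14.5 / (2 * 56) = 451.8 um

451.8 um


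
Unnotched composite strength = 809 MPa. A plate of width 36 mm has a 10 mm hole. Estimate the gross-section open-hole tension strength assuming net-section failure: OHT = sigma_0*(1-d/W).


OHT = sigma_0*(1-d/W) = 809*(1-10/36) = 584.3 MPa

584.3 MPa


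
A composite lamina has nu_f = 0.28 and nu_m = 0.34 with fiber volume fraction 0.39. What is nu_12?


nu_12 = nu_f*Vf + nu_m*(1-Vf) = 0.28*0.39 + 0.34*0.61 = 0.3166

0.3166


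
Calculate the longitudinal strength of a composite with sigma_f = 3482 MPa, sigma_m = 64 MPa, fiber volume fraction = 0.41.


sigma_1 = sigma_f*Vf + sigma_m*(1-Vf) = 3482*0.41 + 64*0.59 = 1465.4 MPa

1465.4 MPa


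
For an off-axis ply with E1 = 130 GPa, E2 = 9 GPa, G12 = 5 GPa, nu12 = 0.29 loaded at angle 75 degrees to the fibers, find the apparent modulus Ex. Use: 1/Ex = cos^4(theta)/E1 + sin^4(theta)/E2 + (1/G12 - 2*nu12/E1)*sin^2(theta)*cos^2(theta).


cos^4(75) = 0.004487, sin^4(75) = 0.870513, sin^2(75)*cos^2(75) = 0.0625
1/G12 - 2*nu12/E1 = 1/5 - 2*0.29/130 = 0.195538 GPa^-1
1/Ex = 0.004487/130 + 0.870513/9 + 0.195538*0.0625 = 0.1089793 GPa^-1
Ex = 9.18 GPa

9.18 GPa


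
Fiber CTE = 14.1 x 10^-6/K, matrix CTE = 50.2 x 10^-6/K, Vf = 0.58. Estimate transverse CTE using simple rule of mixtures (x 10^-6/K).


alpha_2 = alpha_f*Vf + alpha_m*(1-Vf) = 14.1*0.58 + 50.2*0.42 = 29.3 x 10^-6/K

29.3 x 10^-6/K


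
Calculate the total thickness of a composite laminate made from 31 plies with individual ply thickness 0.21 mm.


h = n * t_ply = 31 * 0.21 = 6.51 mm

6.51 mm


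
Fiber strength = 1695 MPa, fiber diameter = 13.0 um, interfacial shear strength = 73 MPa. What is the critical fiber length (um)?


Lc = sigma_f * d / (2 * tau_i) = 1695 * 13.0 / (2 * 73) = 150.9 um

150.9 um


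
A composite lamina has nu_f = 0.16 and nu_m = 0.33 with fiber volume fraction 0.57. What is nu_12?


nu_12 = nu_f*Vf + nu_m*(1-Vf) = 0.16*0.57 + 0.33*0.43 = 0.2331

0.2331


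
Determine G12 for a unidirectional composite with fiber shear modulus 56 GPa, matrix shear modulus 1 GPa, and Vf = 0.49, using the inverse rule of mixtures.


1/G12 = Vf/Gf + (1-Vf)/Gm = 0.49/56 + 0.51/1
G12 = 1.93 GPa

1.93 GPa
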